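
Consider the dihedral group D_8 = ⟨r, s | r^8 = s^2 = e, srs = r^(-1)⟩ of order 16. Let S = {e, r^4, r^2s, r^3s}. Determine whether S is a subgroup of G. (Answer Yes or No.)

Closure fails: r^4 · r^2s = r^6s ∉ S. So S is not a subgroup.

No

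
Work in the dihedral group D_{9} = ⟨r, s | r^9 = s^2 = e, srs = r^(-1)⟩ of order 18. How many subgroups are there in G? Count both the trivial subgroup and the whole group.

|G| = 18, so by Lagrange every subgroup order divides 18. Divisors: 1, 2, 3, 6, 9, 18.
Subgroups by order — order 1: 1; order 2: 9; order 3: 1; order 6: 3; order 9: 1; order 18: 1.
Total: 1 + 9 + 1 + 3 + 1 + 1 = 16.

16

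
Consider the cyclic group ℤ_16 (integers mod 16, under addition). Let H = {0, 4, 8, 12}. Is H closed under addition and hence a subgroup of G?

Yes

|H| = 4 divides |G| = 16, consistent with Lagrange.
H contains the identity, every element's inverse is in H, and H is closed under +: it is a subgroup.
In fact H = ⟨4⟩.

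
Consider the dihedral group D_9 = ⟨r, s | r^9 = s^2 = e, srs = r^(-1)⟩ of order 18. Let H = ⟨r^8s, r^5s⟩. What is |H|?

6

|⟨r^8s⟩| = 2 and |⟨r^5s⟩| = 2, so |H| is a multiple of lcm(2, 2) = 2 and divides |G| = 18.
Closing under the operation: H = {e, r^3, r^6, r^2s, r^5s, r^8s}, so |H| = 6.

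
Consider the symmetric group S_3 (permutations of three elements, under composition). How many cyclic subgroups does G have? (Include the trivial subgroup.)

A cyclic subgroup of order d is generated by each of its φ(d) elements of order d, so the cyclic subgroups of order d number (#elements of order d)/φ(d).
Cyclic subgroups by order — order 1: 1; order 2: 3; order 3: 1.
Total: 5.

5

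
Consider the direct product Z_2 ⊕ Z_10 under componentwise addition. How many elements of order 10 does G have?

An element (a,b) has order lcm(ord(a), ord(b)); count pairs with lcm equal to 10.
Enumerating gives 12 such elements.

12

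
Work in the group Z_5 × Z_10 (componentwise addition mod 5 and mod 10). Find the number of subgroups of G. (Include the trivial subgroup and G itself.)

16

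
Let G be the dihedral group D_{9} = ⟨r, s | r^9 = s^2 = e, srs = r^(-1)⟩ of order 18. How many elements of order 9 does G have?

6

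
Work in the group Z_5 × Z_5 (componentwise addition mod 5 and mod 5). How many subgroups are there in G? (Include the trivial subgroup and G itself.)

|G| = 25, so by Lagrange every subgroup order divides 25. Divisors: 1, 5, 25.
Subgroups by order — order 1: 1; order 5: 6; order 25: 1.
Total: 1 + 6 + 1 = 8.

8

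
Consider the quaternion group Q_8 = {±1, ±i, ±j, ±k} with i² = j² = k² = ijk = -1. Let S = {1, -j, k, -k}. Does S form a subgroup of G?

-j ∈ S but its inverse j ∉ S, so S is not a subgroup.

No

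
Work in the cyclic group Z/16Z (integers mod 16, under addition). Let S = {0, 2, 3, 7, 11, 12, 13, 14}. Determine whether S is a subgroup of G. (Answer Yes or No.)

No

7 ∈ S but its inverse 9 ∉ S, so S is not a subgroup.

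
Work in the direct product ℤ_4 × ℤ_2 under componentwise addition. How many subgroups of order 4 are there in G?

3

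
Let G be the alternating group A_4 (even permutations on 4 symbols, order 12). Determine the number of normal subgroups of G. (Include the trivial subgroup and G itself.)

3

G has 10 subgroups. Checking conjugation-invariance by order — order 1: 1/1 normal; order 2: 0/3 normal; order 3: 0/4 normal; order 4: 1/1 normal; order 12: 1/1 normal.
Total normal subgroups: 3.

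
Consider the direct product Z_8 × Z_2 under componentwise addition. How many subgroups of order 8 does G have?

|G| = 16 and 8 | 16, so subgroups of order 8 are possible by Lagrange.
The subgroups of order 8 are: {(0,0), (0,1), (2,0), (2,1), (4,0), (4,1), (6,0), (6,1)}; {(0,0), (1,0), (2,0), (3,0), (4,0), (5,0), (6,0), (7,0)}; {(0,0), (1,1), (2,0), (3,1), (4,0), (5,1), (6,0), (7,1)}.
So G has 3 subgroups of order 8.

3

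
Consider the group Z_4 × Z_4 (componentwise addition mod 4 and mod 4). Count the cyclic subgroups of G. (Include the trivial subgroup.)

10

Each element a generates a cyclic subgroup ⟨a⟩; distinct elements may generate the same one (a cyclic group of order d has φ(d) generators).
Cyclic subgroups by order — order 1: 1; order 2: 3; order 4: 6.
Total: 10.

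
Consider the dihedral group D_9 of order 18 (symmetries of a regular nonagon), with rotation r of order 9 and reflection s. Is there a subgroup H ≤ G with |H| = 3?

3 | 18. A subgroup of order 3 is {e, r^3, r^6}.

Yes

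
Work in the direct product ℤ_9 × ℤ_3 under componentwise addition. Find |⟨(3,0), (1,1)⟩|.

|⟨(3,0)⟩| = 3 and |⟨(1,1)⟩| = 9, so |H| is a multiple of lcm(3, 9) = 9 and divides |G| = 27.
Closing under the operation: H = {(0,0), (1,1), (2,2), (3,0), (4,1), (5,2), (6,0), (7,1), (8,2)}, so |H| = 9.

9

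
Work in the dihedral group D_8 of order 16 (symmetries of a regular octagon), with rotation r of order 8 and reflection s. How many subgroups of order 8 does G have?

3

|G| = 16 and 8 | 16, so subgroups of order 8 are possible by Lagrange.
The subgroups of order 8 are: {e, r, r^2, r^3, r^4, r^5, r^6, r^7}; {e, r^2, r^4, r^6, s, r^2s, r^4s, r^6s}; {e, r^2, r^4, r^6, rs, r^3s, r^5s, r^7s}.
So G has 3 subgroups of order 8.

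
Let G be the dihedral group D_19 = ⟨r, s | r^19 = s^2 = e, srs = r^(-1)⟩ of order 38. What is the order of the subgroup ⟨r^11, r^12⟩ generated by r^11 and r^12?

|⟨r^11⟩| = 19 and |⟨r^12⟩| = 19, so |H| is a multiple of lcm(19, 19) = 19 and divides |G| = 38.
Closing under the operation: H = {e, r, r^2, r^3, r^4, r^5, r^6, r^7, r^8, r^9, r^10, r^11, r^12, r^13, r^14, r^15, r^16, r^17, r^18}, so |H| = 19.

19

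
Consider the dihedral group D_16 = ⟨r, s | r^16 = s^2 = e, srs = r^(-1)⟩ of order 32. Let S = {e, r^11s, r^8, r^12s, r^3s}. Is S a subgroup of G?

No

|S| = 5 does not divide |G| = 32, so by Lagrange S is not a subgroup.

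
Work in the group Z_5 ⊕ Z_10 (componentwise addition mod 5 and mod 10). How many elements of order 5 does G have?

An element (a,b) has order lcm(ord(a), ord(b)); count pairs with lcm equal to 5.
Enumerating gives 24 such elements.

24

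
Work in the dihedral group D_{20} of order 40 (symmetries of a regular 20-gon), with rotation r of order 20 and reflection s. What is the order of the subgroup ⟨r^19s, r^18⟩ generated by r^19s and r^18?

|⟨r^19s⟩| = 2 and |⟨r^18⟩| = 10, so |H| is a multiple of lcm(2, 10) = 10 and divides |G| = 40.
Closing under the operation: H = {e, r^2, r^4, r^6, r^8, r^10, r^12, r^14, r^16, r^18, rs, r^3s, r^5s, r^7s, r^9s, r^11s, r^13s, r^15s, r^17s, r^19s}, so |H| = 20.

20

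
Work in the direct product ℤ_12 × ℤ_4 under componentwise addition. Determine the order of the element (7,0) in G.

12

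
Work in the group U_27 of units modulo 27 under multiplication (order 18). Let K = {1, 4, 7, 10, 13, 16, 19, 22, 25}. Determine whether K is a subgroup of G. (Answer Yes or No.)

|K| = 9 divides |G| = 18, consistent with Lagrange.
K contains the identity, every element's inverse is in K, and K is closed under ·: it is a subgroup.
In fact K = ⟨4⟩.

Yes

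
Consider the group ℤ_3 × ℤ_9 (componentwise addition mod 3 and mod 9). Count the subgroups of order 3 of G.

|G| = 27 and 3 | 27, so subgroups of order 3 are possible by Lagrange.
The subgroups of order 3 are: {(0,0), (0,3), (0,6)}; {(0,0), (1,0), (2,0)}; {(0,0), (1,3), (2,6)}; {(0,0), (1,6), (2,3)}.
So G has 4 subgroups of order 3.

4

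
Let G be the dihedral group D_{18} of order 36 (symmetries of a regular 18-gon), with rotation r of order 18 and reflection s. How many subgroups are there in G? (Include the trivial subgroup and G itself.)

|G| = 36, so by Lagrange every subgroup order divides 36. Divisors: 1, 2, 3, 4, 6, 9, 12, 18, 36.
Subgroups by order — order 1: 1; order 2: 19; order 3: 1; order 4: 9; order 6: 7; order 9: 1; order 12: 3; order 18: 3; order 36: 1.
Total: 1 + 19 + 1 + 9 + 7 + 1 + 3 + 3 + 1 = 45.

45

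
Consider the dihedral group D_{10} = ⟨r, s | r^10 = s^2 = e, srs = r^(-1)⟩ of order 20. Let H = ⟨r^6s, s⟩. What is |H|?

|⟨r^6s⟩| = 2 and |⟨s⟩| = 2, so |H| is a multiple of lcm(2, 2) = 2 and divides |G| = 20.
Closing under the operation: H = {e, r^2, r^4, r^6, r^8, s, r^2s, r^4s, r^6s, r^8s}, so |H| = 10.

10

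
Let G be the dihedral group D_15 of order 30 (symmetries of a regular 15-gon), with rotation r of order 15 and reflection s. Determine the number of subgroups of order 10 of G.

3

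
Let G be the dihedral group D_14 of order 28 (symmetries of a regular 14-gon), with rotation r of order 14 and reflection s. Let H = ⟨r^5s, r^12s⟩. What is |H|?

|⟨r^5s⟩| = 2 and |⟨r^12s⟩| = 2, so |H| is a multiple of lcm(2, 2) = 2 and divides |G| = 28.
Closing under the operation: H = {e, r^7, r^5s, r^12s}, so |H| = 4.

4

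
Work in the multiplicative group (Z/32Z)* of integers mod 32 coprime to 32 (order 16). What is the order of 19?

Compute successive powers of 19 mod 32: 19, 9, 11, 17, 3, 25, 27, 1; 19^8 ≡ 1 (mod 32).
So |⟨19⟩| = 8.

8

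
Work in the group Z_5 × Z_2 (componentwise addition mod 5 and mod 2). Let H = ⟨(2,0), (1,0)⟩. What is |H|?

5

|⟨(2,0)⟩| = 5 and |⟨(1,0)⟩| = 5, so |H| is a multiple of lcm(5, 5) = 5 and divides |G| = 10.
Closing under the operation: H = {(0,0), (1,0), (2,0), (3,0), (4,0)}, so |H| = 5.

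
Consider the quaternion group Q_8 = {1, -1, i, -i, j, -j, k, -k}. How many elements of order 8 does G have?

No element of G has order 8 (even though 8 | 8).

0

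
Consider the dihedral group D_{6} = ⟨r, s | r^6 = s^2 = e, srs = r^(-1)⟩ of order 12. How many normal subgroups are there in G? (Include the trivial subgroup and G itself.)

G has 16 subgroups. Checking conjugation-invariance by order — order 1: 1/1 normal; order 2: 1/7 normal; order 3: 1/1 normal; order 4: 0/3 normal; order 6: 3/3 normal; order 12: 1/1 normal.
Total normal subgroups: 7.

7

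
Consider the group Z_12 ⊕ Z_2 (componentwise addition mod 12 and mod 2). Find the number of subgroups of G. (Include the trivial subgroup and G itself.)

16

|G| = 24, so by Lagrange every subgroup order divides 24. Divisors: 1, 2, 3, 4, 6, 8, 12, 24.
Subgroups by order — order 1: 1; order 2: 3; order 3: 1; order 4: 3; order 6: 3; order 8: 1; order 12: 3; order 24: 1.
Total: 1 + 3 + 1 + 3 + 3 + 1 + 3 + 1 = 16.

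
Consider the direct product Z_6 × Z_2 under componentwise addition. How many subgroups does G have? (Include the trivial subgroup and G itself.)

|G| = 12, so by Lagrange every subgroup order divides 12. Divisors: 1, 2, 3, 4, 6, 12.
Subgroups by order — order 1: 1; order 2: 3; order 3: 1; order 4: 1; order 6: 3; order 12: 1.
Total: 1 + 3 + 1 + 1 + 3 + 1 = 10.

10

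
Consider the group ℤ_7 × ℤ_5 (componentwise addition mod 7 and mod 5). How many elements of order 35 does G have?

24

An element (a,b) has order lcm(ord(a), ord(b)); count pairs with lcm equal to 35.
Enumerating gives 24 such elements.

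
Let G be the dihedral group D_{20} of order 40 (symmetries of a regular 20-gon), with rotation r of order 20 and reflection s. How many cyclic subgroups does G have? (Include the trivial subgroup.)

26

Group the elements of G by the cyclic subgroup they generate; each cyclic subgroup of order d accounts for φ(d) elements.
Cyclic subgroups by order — order 1: 1; order 2: 21; order 4: 1; order 5: 1; order 10: 1; order 20: 1.
Total: 26.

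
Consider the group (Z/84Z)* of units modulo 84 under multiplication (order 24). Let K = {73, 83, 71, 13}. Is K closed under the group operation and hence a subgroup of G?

No

The identity 1 ∉ K, so K is not a subgroup.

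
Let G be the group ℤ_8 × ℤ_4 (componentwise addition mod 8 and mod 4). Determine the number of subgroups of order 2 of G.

3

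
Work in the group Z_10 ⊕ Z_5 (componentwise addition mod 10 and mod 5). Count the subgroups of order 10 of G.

|G| = 50 and 10 | 50, so subgroups of order 10 are possible by Lagrange.
The subgroups of order 10 are: {(0,0), (0,1), (0,2), (0,3), (0,4), (5,0), (5,1), (5,2), (5,3), (5,4)}; {(0,0), (1,0), (2,0), (3,0), (4,0), (5,0), (6,0), (7,0), (8,0), (9,0)}; {(0,0), (1,1), (2,2), (3,3), (4,4), (5,0), (6,1), (7,2), (8,3), (9,4)}; {(0,0), (1,2), (2,4), (3,1), (4,3), (5,0), (6,2), (7,4), (8,1), (9,3)}; … (6 in all).
So G has 6 subgroups of order 10.

6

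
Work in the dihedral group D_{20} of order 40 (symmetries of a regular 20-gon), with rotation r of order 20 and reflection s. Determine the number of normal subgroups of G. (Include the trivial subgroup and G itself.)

9

G has 48 subgroups. Checking conjugation-invariance by order — order 1: 1/1 normal; order 2: 1/21 normal; order 4: 1/11 normal; order 5: 1/1 normal; order 8: 0/5 normal; order 10: 1/5 normal; order 20: 3/3 normal; order 40: 1/1 normal.
Total normal subgroups: 9.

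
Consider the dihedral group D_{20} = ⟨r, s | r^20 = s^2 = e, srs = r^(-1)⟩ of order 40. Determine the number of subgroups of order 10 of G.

5

|G| = 40 and 10 | 40, so subgroups of order 10 are possible by Lagrange.
The subgroups of order 10 are: {e, r^2, r^4, r^6, r^8, r^10, r^12, r^14, r^16, r^18}; {e, r^4, r^8, r^12, r^16, r^2s, r^6s, r^10s, r^14s, r^18s}; {e, r^4, r^8, r^12, r^16, r^3s, r^7s, r^11s, r^15s, r^19s}; {e, r^4, r^8, r^12, r^16, s, r^4s, r^8s, r^12s, r^16s}; … (5 in all).
So G has 5 subgroups of order 10.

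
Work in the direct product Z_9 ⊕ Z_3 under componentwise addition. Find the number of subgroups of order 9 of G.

4

|G| = 27 and 9 | 27, so subgroups of order 9 are possible by Lagrange.
The subgroups of order 9 are: {(0,0), (0,1), (0,2), (3,0), (3,1), (3,2), (6,0), (6,1), (6,2)}; {(0,0), (1,0), (2,0), (3,0), (4,0), (5,0), (6,0), (7,0), (8,0)}; {(0,0), (1,1), (2,2), (3,0), (4,1), (5,2), (6,0), (7,1), (8,2)}; {(0,0), (1,2), (2,1), (3,0), (4,2), (5,1), (6,0), (7,2), (8,1)}.
So G has 4 subgroups of order 9.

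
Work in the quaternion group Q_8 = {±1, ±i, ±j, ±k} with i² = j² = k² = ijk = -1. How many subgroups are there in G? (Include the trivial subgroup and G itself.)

6

|G| = 8, so by Lagrange every subgroup order divides 8. Divisors: 1, 2, 4, 8.
Subgroups by order — order 1: 1; order 2: 1; order 4: 3; order 8: 1.
Total: 1 + 1 + 3 + 1 = 6.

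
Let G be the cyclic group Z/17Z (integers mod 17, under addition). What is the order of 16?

17

In Z/17Z, the order of an element a is n/gcd(a, n).
gcd(16, 17) = 1, so |⟨16⟩| = 17/1 = 17.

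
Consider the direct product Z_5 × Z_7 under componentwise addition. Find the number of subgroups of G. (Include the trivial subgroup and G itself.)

4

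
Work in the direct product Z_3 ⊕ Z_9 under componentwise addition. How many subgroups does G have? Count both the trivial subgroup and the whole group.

10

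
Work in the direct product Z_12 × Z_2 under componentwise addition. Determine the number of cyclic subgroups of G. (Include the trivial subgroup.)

12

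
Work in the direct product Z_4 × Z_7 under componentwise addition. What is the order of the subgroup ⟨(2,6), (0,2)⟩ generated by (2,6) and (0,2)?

14

|⟨(2,6)⟩| = 14 and |⟨(0,2)⟩| = 7, so |H| is a multiple of lcm(14, 7) = 14 and divides |G| = 28.
Closing under the operation: H = {(0,0), (0,1), (0,2), (0,3), (0,4), (0,5), (0,6), (2,0), (2,1), (2,2), (2,3), (2,4), (2,5), (2,6)}, so |H| = 14.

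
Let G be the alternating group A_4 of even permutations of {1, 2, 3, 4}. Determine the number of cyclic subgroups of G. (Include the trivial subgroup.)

Group the elements of G by the cyclic subgroup they generate; each cyclic subgroup of order d accounts for φ(d) elements.
Cyclic subgroups by order — order 1: 1; order 2: 3; order 3: 4.
Total: 8.

8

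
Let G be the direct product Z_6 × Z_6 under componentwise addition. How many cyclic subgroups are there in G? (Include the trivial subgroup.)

Group the elements of G by the cyclic subgroup they generate; each cyclic subgroup of order d accounts for φ(d) elements.
Cyclic subgroups by order — order 1: 1; order 2: 3; order 3: 4; order 6: 12.
Total: 20.

20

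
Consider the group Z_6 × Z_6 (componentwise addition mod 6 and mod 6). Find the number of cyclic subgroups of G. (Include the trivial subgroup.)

A cyclic subgroup of order d is generated by each of its φ(d) elements of order d, so the cyclic subgroups of order d number (#elements of order d)/φ(d).
Cyclic subgroups by order — order 1: 1; order 2: 3; order 3: 4; order 6: 12.
Total: 20.

20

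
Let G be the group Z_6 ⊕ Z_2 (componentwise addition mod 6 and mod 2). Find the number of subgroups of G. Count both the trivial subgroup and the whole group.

|G| = 12, so by Lagrange every subgroup order divides 12. Divisors: 1, 2, 3, 4, 6, 12.
Subgroups by order — order 1: 1; order 2: 3; order 3: 1; order 4: 1; order 6: 3; order 12: 1.
Total: 1 + 3 + 1 + 1 + 3 + 1 = 10.

10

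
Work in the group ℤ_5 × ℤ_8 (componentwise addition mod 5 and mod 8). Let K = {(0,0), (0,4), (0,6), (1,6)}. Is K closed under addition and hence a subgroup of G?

(0,6) ∈ K but its inverse (0,2) ∉ K, so K is not a subgroup.

No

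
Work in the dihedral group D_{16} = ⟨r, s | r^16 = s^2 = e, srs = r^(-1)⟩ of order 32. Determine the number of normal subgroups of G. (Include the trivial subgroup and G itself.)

G has 36 subgroups. Checking conjugation-invariance by order — order 1: 1/1 normal; order 2: 1/17 normal; order 4: 1/9 normal; order 8: 1/5 normal; order 16: 3/3 normal; order 32: 1/1 normal.
Total normal subgroups: 8.

8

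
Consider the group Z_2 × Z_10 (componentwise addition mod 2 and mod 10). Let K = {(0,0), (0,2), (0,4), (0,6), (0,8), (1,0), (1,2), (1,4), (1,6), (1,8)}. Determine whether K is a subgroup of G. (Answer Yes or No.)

Yes

|K| = 10 divides |G| = 20, consistent with Lagrange.
K contains the identity, every element's inverse is in K, and K is closed under +: it is a subgroup.
In fact K = ⟨(1,2)⟩.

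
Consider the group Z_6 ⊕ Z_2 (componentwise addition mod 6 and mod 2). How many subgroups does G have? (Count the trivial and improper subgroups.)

|G| = 12, so by Lagrange every subgroup order divides 12. Divisors: 1, 2, 3, 4, 6, 12.
Subgroups by order — order 1: 1; order 2: 3; order 3: 1; order 4: 1; order 6: 3; order 12: 1.
Total: 1 + 3 + 1 + 1 + 3 + 1 = 10.

10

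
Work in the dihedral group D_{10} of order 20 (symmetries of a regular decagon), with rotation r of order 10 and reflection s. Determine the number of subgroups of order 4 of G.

|G| = 20 and 4 | 20, so subgroups of order 4 are possible by Lagrange.
The subgroups of order 4 are: {e, r^5, r^2s, r^7s}; {e, r^5, r^3s, r^8s}; {e, r^5, r^4s, r^9s}; {e, r^5, s, r^5s}; … (5 in all).
So G has 5 subgroups of order 4.

5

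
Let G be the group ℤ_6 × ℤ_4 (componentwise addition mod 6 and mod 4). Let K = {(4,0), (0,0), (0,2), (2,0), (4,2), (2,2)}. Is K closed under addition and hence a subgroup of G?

|K| = 6 divides |G| = 24, consistent with Lagrange.
K contains the identity, every element's inverse is in K, and K is closed under +: it is a subgroup.
In fact K = ⟨(2,2)⟩.

Yes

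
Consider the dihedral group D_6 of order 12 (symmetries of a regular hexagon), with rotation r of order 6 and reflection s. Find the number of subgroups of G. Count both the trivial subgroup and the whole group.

16

|G| = 12, so by Lagrange every subgroup order divides 12. Divisors: 1, 2, 3, 4, 6, 12.
Subgroups by order — order 1: 1; order 2: 7; order 3: 1; order 4: 3; order 6: 3; order 12: 1.
Total: 1 + 7 + 1 + 3 + 3 + 1 = 16.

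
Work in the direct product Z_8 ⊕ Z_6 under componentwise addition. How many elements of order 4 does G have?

An element (a,b) has order lcm(ord(a), ord(b)); count pairs with lcm equal to 4.
Enumerating gives 4 such elements.

4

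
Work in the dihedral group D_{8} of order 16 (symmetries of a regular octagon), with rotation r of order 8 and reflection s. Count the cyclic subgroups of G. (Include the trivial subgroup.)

12

Each element a generates a cyclic subgroup ⟨a⟩; distinct elements may generate the same one (a cyclic group of order d has φ(d) generators).
Cyclic subgroups by order — order 1: 1; order 2: 9; order 4: 1; order 8: 1.
Total: 12.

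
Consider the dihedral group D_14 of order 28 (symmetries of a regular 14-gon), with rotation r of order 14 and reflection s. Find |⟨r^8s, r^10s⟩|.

|⟨r^8s⟩| = 2 and |⟨r^10s⟩| = 2, so |H| is a multiple of lcm(2, 2) = 2 and divides |G| = 28.
Closing under the operation: H = {e, r^2, r^4, r^6, r^8, r^10, r^12, s, r^2s, r^4s, r^6s, r^8s, r^10s, r^12s}, so |H| = 14.

14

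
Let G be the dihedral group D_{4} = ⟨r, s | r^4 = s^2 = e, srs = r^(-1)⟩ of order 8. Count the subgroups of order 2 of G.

|G| = 8 and 2 | 8, so subgroups of order 2 are possible by Lagrange.
The subgroups of order 2 are: {e, r^2}; {e, r^2s}; {e, r^3s}; {e, rs}; … (5 in all).
So G has 5 subgroups of order 2.

5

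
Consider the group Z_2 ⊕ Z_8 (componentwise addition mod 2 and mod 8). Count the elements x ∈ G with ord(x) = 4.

An element (a,b) has order lcm(ord(a), ord(b)); count pairs with lcm equal to 4.
Enumerating gives 4 such elements.

4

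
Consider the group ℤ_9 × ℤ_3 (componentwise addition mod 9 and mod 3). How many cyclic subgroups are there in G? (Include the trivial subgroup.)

8

A cyclic subgroup of order d is generated by each of its φ(d) elements of order d, so the cyclic subgroups of order d number (#elements of order d)/φ(d).
Cyclic subgroups by order — order 1: 1; order 3: 4; order 9: 3.
Total: 8.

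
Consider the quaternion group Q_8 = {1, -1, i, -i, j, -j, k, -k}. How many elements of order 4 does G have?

6

The elements of order 4 are: i, -i, j, -j, k, -k.
That's 6.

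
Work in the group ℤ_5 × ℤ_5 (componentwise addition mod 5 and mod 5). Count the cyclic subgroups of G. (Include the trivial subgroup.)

7

Group the elements of G by the cyclic subgroup they generate; each cyclic subgroup of order d accounts for φ(d) elements.
Cyclic subgroups by order — order 1: 1; order 5: 6.
Total: 7.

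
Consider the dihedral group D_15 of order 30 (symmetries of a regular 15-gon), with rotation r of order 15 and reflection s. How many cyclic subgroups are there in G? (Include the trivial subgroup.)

19

A cyclic subgroup of order d is generated by each of its φ(d) elements of order d, so the cyclic subgroups of order d number (#elements of order d)/φ(d).
Cyclic subgroups by order — order 1: 1; order 2: 15; order 3: 1; order 5: 1; order 15: 1.
Total: 19.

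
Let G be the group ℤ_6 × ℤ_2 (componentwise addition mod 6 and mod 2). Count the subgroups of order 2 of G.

3

|G| = 12 and 2 | 12, so subgroups of order 2 are possible by Lagrange.
The subgroups of order 2 are: {(0,0), (0,1)}; {(0,0), (3,0)}; {(0,0), (3,1)}.
So G has 3 subgroups of order 2.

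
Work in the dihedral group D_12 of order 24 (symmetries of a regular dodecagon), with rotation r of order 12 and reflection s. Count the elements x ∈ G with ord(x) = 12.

The elements of order 12 are: r, r^5, r^7, r^11.
That's 4.

4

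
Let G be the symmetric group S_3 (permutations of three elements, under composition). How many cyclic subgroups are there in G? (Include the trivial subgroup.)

Group the elements of G by the cyclic subgroup they generate; each cyclic subgroup of order d accounts for φ(d) elements.
Cyclic subgroups by order — order 1: 1; order 2: 3; order 3: 1.
Total: 5.

5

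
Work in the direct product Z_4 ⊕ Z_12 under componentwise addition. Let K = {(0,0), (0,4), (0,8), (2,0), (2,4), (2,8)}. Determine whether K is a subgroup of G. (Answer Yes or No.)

Yes

|K| = 6 divides |G| = 48, consistent with Lagrange.
K contains the identity, every element's inverse is in K, and K is closed under +: it is a subgroup.
In fact K = ⟨(2,4)⟩.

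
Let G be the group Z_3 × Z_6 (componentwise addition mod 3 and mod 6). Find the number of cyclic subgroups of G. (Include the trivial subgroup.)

10

A cyclic subgroup of order d is generated by each of its φ(d) elements of order d, so the cyclic subgroups of order d number (#elements of order d)/φ(d).
Cyclic subgroups by order — order 1: 1; order 2: 1; order 3: 4; order 6: 4.
Total: 10.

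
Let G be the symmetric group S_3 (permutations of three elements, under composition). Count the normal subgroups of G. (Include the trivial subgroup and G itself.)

3

G has 6 subgroups. Checking conjugation-invariance by order — order 1: 1/1 normal; order 2: 0/3 normal; order 3: 1/1 normal; order 6: 1/1 normal.
Total normal subgroups: 3.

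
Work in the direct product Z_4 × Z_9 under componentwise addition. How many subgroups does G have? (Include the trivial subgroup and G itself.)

|G| = 36, so by Lagrange every subgroup order divides 36. Divisors: 1, 2, 3, 4, 6, 9, 12, 18, 36.
Subgroups by order — order 1: 1; order 2: 1; order 3: 1; order 4: 1; order 6: 1; order 9: 1; order 12: 1; order 18: 1; order 36: 1.
Total: 1 + 1 + 1 + 1 + 1 + 1 + 1 + 1 + 1 = 9.

9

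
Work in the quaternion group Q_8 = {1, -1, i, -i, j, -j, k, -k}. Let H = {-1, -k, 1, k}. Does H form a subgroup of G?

Yes

|H| = 4 divides |G| = 8, consistent with Lagrange.
H contains the identity, every element's inverse is in H, and H is closed under ·: it is a subgroup.
In fact H = ⟨-k⟩.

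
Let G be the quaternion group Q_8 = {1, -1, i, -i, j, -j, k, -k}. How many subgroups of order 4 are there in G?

3

|G| = 8 and 4 | 8, so subgroups of order 4 are possible by Lagrange.
The subgroups of order 4 are: {1, -1, i, -i}; {1, -1, j, -j}; {1, -1, k, -k}.
So G has 3 subgroups of order 4.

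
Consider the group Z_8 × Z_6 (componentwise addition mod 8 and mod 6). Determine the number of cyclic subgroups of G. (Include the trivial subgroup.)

16

A cyclic subgroup of order d is generated by each of its φ(d) elements of order d, so the cyclic subgroups of order d number (#elements of order d)/φ(d).
Cyclic subgroups by order — order 1: 1; order 2: 3; order 3: 1; order 4: 2; order 6: 3; order 8: 2; order 12: 2; order 24: 2.
Total: 16.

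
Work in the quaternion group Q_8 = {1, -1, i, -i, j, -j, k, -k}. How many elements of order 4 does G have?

The elements of order 4 are: i, -i, j, -j, k, -k.
That's 6.

6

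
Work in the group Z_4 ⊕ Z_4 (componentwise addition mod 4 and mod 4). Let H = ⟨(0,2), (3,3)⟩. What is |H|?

8

|⟨(0,2)⟩| = 2 and |⟨(3,3)⟩| = 4, so |H| is a multiple of lcm(2, 4) = 4 and divides |G| = 16.
Closing under the operation: H = {(0,0), (0,2), (1,1), (1,3), (2,0), (2,2), (3,1), (3,3)}, so |H| = 8.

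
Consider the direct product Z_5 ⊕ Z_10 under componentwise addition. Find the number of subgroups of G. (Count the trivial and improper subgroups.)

16

|G| = 50, so by Lagrange every subgroup order divides 50. Divisors: 1, 2, 5, 10, 25, 50.
Subgroups by order — order 1: 1; order 2: 1; order 5: 6; order 10: 6; order 25: 1; order 50: 1.
Total: 1 + 1 + 6 + 6 + 1 + 1 = 16.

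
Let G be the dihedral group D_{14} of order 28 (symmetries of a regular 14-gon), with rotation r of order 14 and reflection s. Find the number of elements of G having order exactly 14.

6

The elements of order 14 are: r, r^3, r^5, r^9, r^11, r^13.
That's 6.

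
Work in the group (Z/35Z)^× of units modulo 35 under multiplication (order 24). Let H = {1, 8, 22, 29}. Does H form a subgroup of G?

Yes

|H| = 4 divides |G| = 24, consistent with Lagrange.
H contains the identity, every element's inverse is in H, and H is closed under ·: it is a subgroup.
In fact H = ⟨8⟩.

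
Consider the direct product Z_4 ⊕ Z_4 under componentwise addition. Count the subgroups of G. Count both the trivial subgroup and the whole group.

15

|G| = 16, so by Lagrange every subgroup order divides 16. Divisors: 1, 2, 4, 8, 16.
Subgroups by order — order 1: 1; order 2: 3; order 4: 7; order 8: 3; order 16: 1.
Total: 1 + 3 + 7 + 3 + 1 = 15.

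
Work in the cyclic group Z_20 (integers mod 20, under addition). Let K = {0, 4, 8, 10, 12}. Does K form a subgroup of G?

No

4 ∈ K but its inverse 16 ∉ K, so K is not a subgroup.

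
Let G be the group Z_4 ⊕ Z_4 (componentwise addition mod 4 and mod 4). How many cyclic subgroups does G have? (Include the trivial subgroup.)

Each element a generates a cyclic subgroup ⟨a⟩; distinct elements may generate the same one (a cyclic group of order d has φ(d) generators).
Cyclic subgroups by order — order 1: 1; order 2: 3; order 4: 6.
Total: 10.

10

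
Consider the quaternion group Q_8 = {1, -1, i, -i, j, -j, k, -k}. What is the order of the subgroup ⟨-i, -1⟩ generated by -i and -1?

4

|⟨-i⟩| = 4 and |⟨-1⟩| = 2, so |H| is a multiple of lcm(4, 2) = 4 and divides |G| = 8.
Closing under the operation: H = {1, -1, i, -i}, so |H| = 4.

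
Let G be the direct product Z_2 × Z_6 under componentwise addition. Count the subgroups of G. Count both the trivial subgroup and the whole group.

10

|G| = 12, so by Lagrange every subgroup order divides 12. Divisors: 1, 2, 3, 4, 6, 12.
Subgroups by order — order 1: 1; order 2: 3; order 3: 1; order 4: 1; order 6: 3; order 12: 1.
Total: 1 + 3 + 1 + 1 + 3 + 1 = 10.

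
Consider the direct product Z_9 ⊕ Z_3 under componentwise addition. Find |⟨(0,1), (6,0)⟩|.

|⟨(0,1)⟩| = 3 and |⟨(6,0)⟩| = 3, so |H| is a multiple of lcm(3, 3) = 3 and divides |G| = 27.
Closing under the operation: H = {(0,0), (0,1), (0,2), (3,0), (3,1), (3,2), (6,0), (6,1), (6,2)}, so |H| = 9.

9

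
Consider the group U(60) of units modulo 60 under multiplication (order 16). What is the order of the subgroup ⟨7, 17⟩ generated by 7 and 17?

8

|⟨7⟩| = 4 and |⟨17⟩| = 4, so |H| is a multiple of lcm(4, 4) = 4 and divides |G| = 16.
Closing under the operation: H = {1, 7, 11, 17, 43, 49, 53, 59}, so |H| = 8.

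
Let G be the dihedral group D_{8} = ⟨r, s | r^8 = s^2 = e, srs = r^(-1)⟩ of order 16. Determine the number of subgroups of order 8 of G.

|G| = 16 and 8 | 16, so subgroups of order 8 are possible by Lagrange.
The subgroups of order 8 are: {e, r, r^2, r^3, r^4, r^5, r^6, r^7}; {e, r^2, r^4, r^6, s, r^2s, r^4s, r^6s}; {e, r^2, r^4, r^6, rs, r^3s, r^5s, r^7s}.
So G has 3 subgroups of order 8.

3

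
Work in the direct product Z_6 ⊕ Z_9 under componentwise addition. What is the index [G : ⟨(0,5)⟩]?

6

|⟨(0,5)⟩| = 9 and |G| = 54.
By Lagrange, [G : H] = |G|/|H| = 54/9 = 6.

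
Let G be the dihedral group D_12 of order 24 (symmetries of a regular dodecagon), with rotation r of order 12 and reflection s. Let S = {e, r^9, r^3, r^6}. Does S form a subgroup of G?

Yes

|S| = 4 divides |G| = 24, consistent with Lagrange.
S contains the identity, every element's inverse is in S, and S is closed under ·: it is a subgroup.
In fact S = ⟨r^9⟩.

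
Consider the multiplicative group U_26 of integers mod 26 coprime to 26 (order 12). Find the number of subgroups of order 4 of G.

|G| = 12 and 4 | 12, so subgroups of order 4 are possible by Lagrange.
The subgroups of order 4 are: {1, 5, 21, 25}.
So G has 1 subgroup of order 4.

1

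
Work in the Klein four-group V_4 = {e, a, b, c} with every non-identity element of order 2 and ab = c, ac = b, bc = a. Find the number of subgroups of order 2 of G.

3

|G| = 4 and 2 | 4, so subgroups of order 2 are possible by Lagrange.
The subgroups of order 2 are: {e, a}; {e, b}; {e, c}.
So G has 3 subgroups of order 2.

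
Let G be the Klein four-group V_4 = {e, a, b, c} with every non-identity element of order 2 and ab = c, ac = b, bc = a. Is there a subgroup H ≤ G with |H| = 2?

2 | 4. A subgroup of order 2 is {e, a}.

Yes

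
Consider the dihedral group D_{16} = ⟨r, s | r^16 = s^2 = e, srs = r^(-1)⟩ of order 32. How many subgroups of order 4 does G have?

|G| = 32 and 4 | 32, so subgroups of order 4 are possible by Lagrange.
The subgroups of order 4 are: {e, r^8, r^2s, r^10s}; {e, r^8, r^3s, r^11s}; {e, r^4, r^8, r^12}; {e, r^8, r^4s, r^12s}; … (9 in all).
So G has 9 subgroups of order 4.

9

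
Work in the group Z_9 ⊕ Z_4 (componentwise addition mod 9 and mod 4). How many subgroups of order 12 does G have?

1

|G| = 36 and 12 | 36, so subgroups of order 12 are possible by Lagrange.
The subgroups of order 12 are: {(0,0), (0,1), (0,2), (0,3), (3,0), (3,1), (3,2), (3,3), (6,0), (6,1), (6,2), (6,3)}.
So G has 1 subgroup of order 12.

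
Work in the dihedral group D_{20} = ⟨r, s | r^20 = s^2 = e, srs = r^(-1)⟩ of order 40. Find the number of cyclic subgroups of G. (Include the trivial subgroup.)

26

A cyclic subgroup of order d is generated by each of its φ(d) elements of order d, so the cyclic subgroups of order d number (#elements of order d)/φ(d).
Cyclic subgroups by order — order 1: 1; order 2: 21; order 4: 1; order 5: 1; order 10: 1; order 20: 1.
Total: 26.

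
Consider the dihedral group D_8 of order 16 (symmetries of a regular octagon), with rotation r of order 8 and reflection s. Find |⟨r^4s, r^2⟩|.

8

|⟨r^4s⟩| = 2 and |⟨r^2⟩| = 4, so |H| is a multiple of lcm(2, 4) = 4 and divides |G| = 16.
Closing under the operation: H = {e, r^2, r^4, r^6, s, r^2s, r^4s, r^6s}, so |H| = 8.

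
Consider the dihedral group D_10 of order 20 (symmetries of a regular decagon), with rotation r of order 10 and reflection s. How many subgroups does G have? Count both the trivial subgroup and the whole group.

22

|G| = 20, so by Lagrange every subgroup order divides 20. Divisors: 1, 2, 4, 5, 10, 20.
Subgroups by order — order 1: 1; order 2: 11; order 4: 5; order 5: 1; order 10: 3; order 20: 1.
Total: 1 + 11 + 5 + 1 + 3 + 1 = 22.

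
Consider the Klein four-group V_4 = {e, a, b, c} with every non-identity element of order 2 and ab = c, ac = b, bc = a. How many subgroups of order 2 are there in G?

3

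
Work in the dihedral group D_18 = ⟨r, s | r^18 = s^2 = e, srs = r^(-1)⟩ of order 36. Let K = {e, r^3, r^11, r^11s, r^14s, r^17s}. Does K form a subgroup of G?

r^11 ∈ K but its inverse r^7 ∉ K, so K is not a subgroup.

No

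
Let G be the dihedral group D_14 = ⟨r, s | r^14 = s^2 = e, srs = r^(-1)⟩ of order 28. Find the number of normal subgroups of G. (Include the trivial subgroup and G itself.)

7

G has 28 subgroups. Checking conjugation-invariance by order — order 1: 1/1 normal; order 2: 1/15 normal; order 4: 0/7 normal; order 7: 1/1 normal; order 14: 3/3 normal; order 28: 1/1 normal.
Total normal subgroups: 7.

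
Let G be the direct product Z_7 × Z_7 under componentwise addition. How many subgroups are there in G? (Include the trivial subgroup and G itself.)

10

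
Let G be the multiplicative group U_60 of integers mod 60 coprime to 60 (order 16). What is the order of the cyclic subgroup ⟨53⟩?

4

Compute successive powers of 53 mod 60: 53, 49, 17, 1; 53^4 ≡ 1 (mod 60).
So |⟨53⟩| = 4.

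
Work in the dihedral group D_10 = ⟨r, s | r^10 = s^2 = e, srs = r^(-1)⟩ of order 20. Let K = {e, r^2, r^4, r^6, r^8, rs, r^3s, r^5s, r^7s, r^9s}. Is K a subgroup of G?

Yes

|K| = 10 divides |G| = 20, consistent with Lagrange.
K contains the identity, every element's inverse is in K, and K is closed under ·: it is a subgroup.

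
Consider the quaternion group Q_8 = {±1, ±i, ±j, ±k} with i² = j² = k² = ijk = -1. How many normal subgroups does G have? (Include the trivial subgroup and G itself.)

6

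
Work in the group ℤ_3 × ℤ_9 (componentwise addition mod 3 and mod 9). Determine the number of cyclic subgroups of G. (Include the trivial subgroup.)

A cyclic subgroup of order d is generated by each of its φ(d) elements of order d, so the cyclic subgroups of order d number (#elements of order d)/φ(d).
Cyclic subgroups by order — order 1: 1; order 3: 4; order 9: 3.
Total: 8.

8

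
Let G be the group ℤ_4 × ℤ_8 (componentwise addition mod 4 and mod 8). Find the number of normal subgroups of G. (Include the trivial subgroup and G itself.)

22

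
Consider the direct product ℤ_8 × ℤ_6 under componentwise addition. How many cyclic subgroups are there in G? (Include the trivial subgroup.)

A cyclic subgroup of order d is generated by each of its φ(d) elements of order d, so the cyclic subgroups of order d number (#elements of order d)/φ(d).
Cyclic subgroups by order — order 1: 1; order 2: 3; order 3: 1; order 4: 2; order 6: 3; order 8: 2; order 12: 2; order 24: 2.
Total: 16.

16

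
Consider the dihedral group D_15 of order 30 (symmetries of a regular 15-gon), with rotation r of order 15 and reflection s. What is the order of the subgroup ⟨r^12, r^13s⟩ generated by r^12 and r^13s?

10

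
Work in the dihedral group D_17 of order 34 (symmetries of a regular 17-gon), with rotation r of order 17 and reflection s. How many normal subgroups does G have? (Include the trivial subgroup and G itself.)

G has 20 subgroups. Checking conjugation-invariance by order — order 1: 1/1 normal; order 2: 0/17 normal; order 17: 1/1 normal; order 34: 1/1 normal.
Total normal subgroups: 3.

3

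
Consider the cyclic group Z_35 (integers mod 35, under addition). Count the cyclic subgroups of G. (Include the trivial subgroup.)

A cyclic subgroup of order d is generated by each of its φ(d) elements of order d, so the cyclic subgroups of order d number (#elements of order d)/φ(d).
Cyclic subgroups by order — order 1: 1; order 5: 1; order 7: 1; order 35: 1.
Total: 4.

4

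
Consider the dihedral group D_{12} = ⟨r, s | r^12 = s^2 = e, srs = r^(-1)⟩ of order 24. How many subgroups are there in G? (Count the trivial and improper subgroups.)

34

|G| = 24, so by Lagrange every subgroup order divides 24. Divisors: 1, 2, 3, 4, 6, 8, 12, 24.
Subgroups by order — order 1: 1; order 2: 13; order 3: 1; order 4: 7; order 6: 5; order 8: 3; order 12: 3; order 24: 1.
Total: 1 + 13 + 1 + 7 + 5 + 3 + 3 + 1 = 34.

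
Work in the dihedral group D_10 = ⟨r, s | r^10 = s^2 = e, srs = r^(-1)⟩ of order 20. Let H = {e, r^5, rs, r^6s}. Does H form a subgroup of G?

Yes

|H| = 4 divides |G| = 20, consistent with Lagrange.
H contains the identity, every element's inverse is in H, and H is closed under ·: it is a subgroup.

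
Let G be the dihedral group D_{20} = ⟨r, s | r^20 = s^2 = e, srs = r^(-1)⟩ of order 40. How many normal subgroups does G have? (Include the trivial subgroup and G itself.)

9

G has 48 subgroups. Checking conjugation-invariance by order — order 1: 1/1 normal; order 2: 1/21 normal; order 4: 1/11 normal; order 5: 1/1 normal; order 8: 0/5 normal; order 10: 1/5 normal; order 20: 3/3 normal; order 40: 1/1 normal.
Total normal subgroups: 9.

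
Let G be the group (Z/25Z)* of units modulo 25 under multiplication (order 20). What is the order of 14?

Compute successive powers of 14 mod 25: 14, 21, 19, 16, 24, 11, 4, 6, …; 14^10 ≡ 1 (mod 25).
So |⟨14⟩| = 10.

10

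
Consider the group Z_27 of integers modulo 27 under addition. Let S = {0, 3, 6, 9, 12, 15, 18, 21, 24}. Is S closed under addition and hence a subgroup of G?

|S| = 9 divides |G| = 27, consistent with Lagrange.
S contains the identity, every element's inverse is in S, and S is closed under +: it is a subgroup.
In fact S = ⟨3⟩.

Yes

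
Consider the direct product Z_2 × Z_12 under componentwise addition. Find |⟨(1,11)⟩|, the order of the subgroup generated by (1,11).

12

The order of (1,11) in Z_2 × Z_12 is lcm(ord(1) in Z_2, ord(11) in Z_12).
ord(1) = 2 and ord(11) = 12, so |⟨(1,11)⟩| = lcm(2, 12) = 12.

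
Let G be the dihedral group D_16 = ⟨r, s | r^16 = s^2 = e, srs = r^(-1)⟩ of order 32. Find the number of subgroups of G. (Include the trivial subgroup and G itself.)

|G| = 32, so by Lagrange every subgroup order divides 32. Divisors: 1, 2, 4, 8, 16, 32.
Subgroups by order — order 1: 1; order 2: 17; order 4: 9; order 8: 5; order 16: 3; order 32: 1.
Total: 1 + 17 + 9 + 5 + 3 + 1 = 36.

36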